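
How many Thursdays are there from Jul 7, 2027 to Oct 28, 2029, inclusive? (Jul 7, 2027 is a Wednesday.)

Jul 7, 2027 is a Wednesday; the first Thursday on or after it is Jul 8, 2027 (1 day later).
From Jul 8, 2027 to Oct 28, 2029: 176 + 366 + 301 = 843 days (rest of 2027, 2028, to Oct 28, 2029 in 2029).
843 ÷ 7 = 120 full weeks with remainder 3, so 120 more Thursdays after the first → 121.

121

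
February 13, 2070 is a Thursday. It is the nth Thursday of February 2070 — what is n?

Day 13 falls in week ⌈13/7⌉ of the month.
Days 1–7 hold the 1st Thursday, 8–14 the 2nd, 15–21 the 3rd, 22–28 the 4th, 29–31 the 5th.
13 is in the range for the 2nd.

2nd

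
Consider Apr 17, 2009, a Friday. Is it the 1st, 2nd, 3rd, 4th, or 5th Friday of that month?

3rd

Day 17 falls in week ⌈17/7⌉ of the month.
Days 1–7 hold the 1st Friday, 8–14 the 2nd, 15–21 the 3rd, 22–28 the 4th, 29–31 the 5th.
17 is in the range for the 3rd.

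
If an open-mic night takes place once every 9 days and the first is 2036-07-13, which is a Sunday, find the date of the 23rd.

2037-01-27

The 23rd occurrence is 22 intervals after the first: 22 × 9 = 198 days after 2036-07-13.
July has 31 days — 18 days to the end of July leaves 180.
August has 31 days (149 left).
September has 30 days (119 left).
October has 31 days (88 left).
November has 30 days (58 left).
December has 31 days (27 left).
27 days into January → 2037-01-27.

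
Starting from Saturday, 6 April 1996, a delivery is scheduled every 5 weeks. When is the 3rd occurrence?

The 3rd occurrence is 2 intervals after the first: 2 × 35 = 70 days after 6 April 1996.
April has 30 days — 24 days to the end of April leaves 46.
May has 31 days (15 left).
15 days into June → 15 June 1996.

15 June 1996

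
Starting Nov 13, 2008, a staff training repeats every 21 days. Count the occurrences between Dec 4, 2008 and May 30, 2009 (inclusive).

9

Occurrences land 21·i days after Nov 13, 2008 for i = 0, 1, 2, …
Dec 4, 2008 is 21 days after the start; 21 ÷ 21 = 1 remainder 0. First occurrence in the window: #2 on Dec 4, 2008 (1×21 = 21 days in).
May 30, 2009 is 198 days after the start; 198 ÷ 21 = 9 remainder 9. Last occurrence in the window: #10 on May 21, 2009.
Occurrences #2 through #10: 9 in total.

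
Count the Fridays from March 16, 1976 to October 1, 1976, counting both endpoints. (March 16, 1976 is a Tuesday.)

March 16, 1976 is a Tuesday; the first Friday on or after it is March 19, 1976 (3 days later).
From March 19, 1976 to October 1, 1976: 12 + 30 + 31 + 30 + 31 + 31 + 30 + 1 = 196 days (rest of March, April, May, June, July, August, September, October).
196 ÷ 7 = 28 full weeks with remainder 0, so 28 more Fridays after the first → 29.

29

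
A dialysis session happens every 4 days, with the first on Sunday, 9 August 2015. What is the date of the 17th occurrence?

The 17th occurrence is 16 intervals after the first: 16 × 4 = 64 days after 9 August 2015.
August has 31 days — 22 days to the end of August leaves 42.
September has 30 days (12 left).
12 days into October → 12 October 2015.

12 October 2015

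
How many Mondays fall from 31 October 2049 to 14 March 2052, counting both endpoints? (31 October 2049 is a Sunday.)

31 October 2049 is a Sunday; the first Monday on or after it is 1 November 2049 (1 day later).
From 1 November 2049 to 14 March 2052: 60 + 365 + 365 + 74 = 864 days (rest of 2049, 2050, 2051, to 14 March 2052 in 2052).
864 ÷ 7 = 123 full weeks with remainder 3, so 123 more Mondays after the first → 124.

124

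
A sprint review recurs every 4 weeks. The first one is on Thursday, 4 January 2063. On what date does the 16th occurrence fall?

The 16th occurrence is 15 intervals after the first: 15 × 28 = 420 days after 4 January 2063.
January has 31 days — 27 days to the end of January leaves 393.
February has 28 days (365 left).
March has 31 days (334 left).
April has 30 days (304 left).
May has 31 days (273 left).
June has 30 days (243 left).
July has 31 days (212 left).
August has 31 days (181 left).
September has 30 days (151 left).
October has 31 days (120 left).
November has 30 days (90 left).
December has 31 days (59 left).
January has 31 days (28 left).
28 days into February → 28 February 2064.

28 February 2064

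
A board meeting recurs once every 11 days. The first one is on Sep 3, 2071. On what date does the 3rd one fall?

Sep 25, 2071

The 3rd occurrence is 2 intervals after the first: 2 × 11 = 22 days after Sep 3, 2071.
22 days later is Sep 25, 2071.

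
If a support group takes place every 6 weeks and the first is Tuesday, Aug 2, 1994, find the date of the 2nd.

Sep 13, 1994

The 2nd occurrence is 1 interval after the first: 1 × 42 = 42 days after Aug 2, 1994.
Aug has 31 days — 29 days to the end of Aug leaves 13.
13 days into Sep → Sep 13, 1994.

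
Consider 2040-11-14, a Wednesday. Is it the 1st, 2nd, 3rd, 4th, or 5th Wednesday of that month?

Day 14 falls in week ⌈14/7⌉ of the month.
Days 1–7 hold the 1st Wednesday, 8–14 the 2nd, 15–21 the 3rd, 22–28 the 4th, 29–31 the 5th.
14 is in the range for the 2nd.

2nd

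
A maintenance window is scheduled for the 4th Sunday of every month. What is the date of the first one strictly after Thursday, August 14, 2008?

August 24, 2008

August 2008 starts on a Friday; its first Sunday is the 3rd, so the 4th Sunday is the 24th — August 24, 2008.
August 24, 2008 is after August 14, 2008, so that is the next one.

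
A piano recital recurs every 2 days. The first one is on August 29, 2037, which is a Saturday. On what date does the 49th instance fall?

The 49th occurrence is 48 intervals after the first: 48 × 2 = 96 days after August 29, 2037.
August has 31 days — 2 days to the end of August leaves 94.
September has 30 days (64 left).
October has 31 days (33 left).
November has 30 days (3 left).
3 days into December → December 3, 2037.

December 3, 2037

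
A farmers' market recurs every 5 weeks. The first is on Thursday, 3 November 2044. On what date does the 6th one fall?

27 April 2045

The 6th occurrence is 5 intervals after the first: 5 × 35 = 175 days after 3 November 2044.
November has 30 days — 27 days to the end of November leaves 148.
December has 31 days (117 left).
January has 31 days (86 left).
February has 28 days (58 left).
March has 31 days (27 left).
27 days into April → 27 April 2045.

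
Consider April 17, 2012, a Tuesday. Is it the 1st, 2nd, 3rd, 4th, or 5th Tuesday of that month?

3rd

Day 17 falls in week ⌈17/7⌉ of the month.
Days 1–7 hold the 1st Tuesday, 8–14 the 2nd, 15–21 the 3rd, 22–28 the 4th, 29–31 the 5th.
17 is in the range for the 3rd.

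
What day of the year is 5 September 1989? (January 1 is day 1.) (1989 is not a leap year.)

Days in months before September: 31 + 28 + 31 + 30 + 31 + 30 + 31 + 31 = 243.
Plus 5 days into September → day 248.

248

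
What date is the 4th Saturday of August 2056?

August 2056 begins on a Tuesday, so the first Saturday is August 5 (4 days later).
The 4th Saturday is 3 weeks later: 5 + 21 = 26.

2056-08-26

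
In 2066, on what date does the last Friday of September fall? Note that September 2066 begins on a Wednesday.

24 September 2066

September 2066 begins on a Wednesday, so the first Friday is September 3 (2 days later).
September 2066 has 30 days. Adding weeks: 3, 10, 17, 24 — the last one ≤ 30 is the 24th.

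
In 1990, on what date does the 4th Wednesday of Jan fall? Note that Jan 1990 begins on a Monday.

Jan 24, 1990

Jan 1990 begins on a Monday, so the first Wednesday is Jan 3 (2 days later).
The 4th Wednesday is 3 weeks later: 3 + 21 = 24.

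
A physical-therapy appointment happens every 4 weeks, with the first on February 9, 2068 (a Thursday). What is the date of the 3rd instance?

April 5, 2068

The 3rd occurrence is 2 intervals after the first: 2 × 28 = 56 days after February 9, 2068.
February has 29 days — 20 days to the end of February leaves 36.
March has 31 days (5 left).
5 days into April → April 5, 2068.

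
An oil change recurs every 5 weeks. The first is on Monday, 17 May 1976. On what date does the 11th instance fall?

2 May 1977

The 11th occurrence is 10 intervals after the first: 10 × 35 = 350 days after 17 May 1976.
May has 31 days — 14 days to the end of May leaves 336.
June has 30 days (306 left).
July has 31 days (275 left).
August has 31 days (244 left).
September has 30 days (214 left).
October has 31 days (183 left).
November has 30 days (153 left).
December has 31 days (122 left).
January has 31 days (91 left).
February has 28 days (63 left).
March has 31 days (32 left).
April has 30 days (2 left).
2 days into May → 2 May 1977.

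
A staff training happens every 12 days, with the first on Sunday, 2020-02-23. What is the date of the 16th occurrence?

2020-08-21

The 16th occurrence is 15 intervals after the first: 15 × 12 = 180 days after 2020-02-23.
February has 29 days — 6 days to the end of February leaves 174.
March has 31 days (143 left).
April has 30 days (113 left).
May has 31 days (82 left).
June has 30 days (52 left).
July has 31 days (21 left).
21 days into August → 2020-08-21.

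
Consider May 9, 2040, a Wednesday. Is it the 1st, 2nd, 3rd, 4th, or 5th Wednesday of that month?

2nd

Day 9 falls in week ⌈9/7⌉ of the month.
Days 1–7 hold the 1st Wednesday, 8–14 the 2nd, 15–21 the 3rd, 22–28 the 4th, 29–31 the 5th.
9 is in the range for the 2nd.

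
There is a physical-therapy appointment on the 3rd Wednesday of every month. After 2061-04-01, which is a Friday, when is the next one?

April 2061 starts on a Friday; its first Wednesday is the 6th, so the 3rd Wednesday is the 20th — 2061-04-20.
2061-04-20 is after 2061-04-01, so that is the next one.

2061-04-20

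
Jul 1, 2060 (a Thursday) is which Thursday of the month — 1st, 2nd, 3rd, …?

Day 1 falls in week ⌈1/7⌉ of the month.
Days 1–7 hold the 1st Thursday, 8–14 the 2nd, 15–21 the 3rd, 22–28 the 4th, 29–31 the 5th.
1 is in the range for the 1st.

1st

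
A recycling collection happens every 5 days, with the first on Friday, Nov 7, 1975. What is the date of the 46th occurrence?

The 46th occurrence is 45 intervals after the first: 45 × 5 = 225 days after Nov 7, 1975.
Nov has 30 days — 23 days to the end of Nov leaves 202.
Dec has 31 days (171 left).
Jan has 31 days (140 left).
Feb has 29 days (111 left).
Mar has 31 days (80 left).
Apr has 30 days (50 left).
May has 31 days (19 left).
19 days into Jun → Jun 19, 1976.

Jun 19, 1976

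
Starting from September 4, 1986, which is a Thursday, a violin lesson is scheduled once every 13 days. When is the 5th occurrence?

The 5th occurrence is 4 intervals after the first: 4 × 13 = 52 days after September 4, 1986.
September has 30 days — 26 days to the end of September leaves 26.
26 days into October → October 26, 1986.

October 26, 1986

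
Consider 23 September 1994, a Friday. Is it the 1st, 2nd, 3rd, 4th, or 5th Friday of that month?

Day 23 falls in week ⌈23/7⌉ of the month.
Days 1–7 hold the 1st Friday, 8–14 the 2nd, 15–21 the 3rd, 22–28 the 4th, 29–31 the 5th.
23 is in the range for the 4th.

4th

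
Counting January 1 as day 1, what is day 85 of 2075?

26 March 2075

January has 31 days (85 − 31 = 54 remain).
February has 28 days (54 − 28 = 26 remain).
26 into March → March 26.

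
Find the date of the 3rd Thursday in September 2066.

The first Thursday of September 2066 is September 2.
The 3rd Thursday is 2 weeks later: 2 + 14 = 16.

16 September 2066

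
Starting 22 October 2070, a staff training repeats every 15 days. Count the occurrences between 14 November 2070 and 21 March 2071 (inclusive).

9

Occurrences land 15·i days after 22 October 2070 for i = 0, 1, 2, …
14 November 2070 is 23 days after the start; 23 ÷ 15 = 1 remainder 8; since the remainder is 8, round up to i = 2. First occurrence in the window: #3 on 21 November 2070 (2×15 = 30 days in).
21 March 2071 is 150 days after the start; 150 ÷ 15 = 10 remainder 0. Last occurrence in the window: #11 on 21 March 2071.
Occurrences #3 through #11: 9 in total.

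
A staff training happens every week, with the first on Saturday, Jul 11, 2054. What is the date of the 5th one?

The 5th occurrence is 4 intervals after the first: 4 × 7 = 28 days after Jul 11, 2054.
Jul has 31 days — 20 days to the end of Jul leaves 8.
8 days into Aug → Aug 8, 2054.

Aug 8, 2054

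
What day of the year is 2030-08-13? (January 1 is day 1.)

225

Days in months before August: 31 + 28 + 31 + 30 + 31 + 30 + 31 = 212.
Plus 13 days into August → day 225.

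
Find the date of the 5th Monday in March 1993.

March 1993 begins on a Monday, so the first Monday is March 1.
The 5th Monday is 4 weeks later: 1 + 28 = 29.

29 March 1993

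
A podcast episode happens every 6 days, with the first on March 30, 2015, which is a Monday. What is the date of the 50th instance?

January 18, 2016

The 50th occurrence is 49 intervals after the first: 49 × 6 = 294 days after March 30, 2015.
March has 31 days — 1 day to the end of March leaves 293.
April has 30 days (263 left).
May has 31 days (232 left).
June has 30 days (202 left).
July has 31 days (171 left).
August has 31 days (140 left).
September has 30 days (110 left).
October has 31 days (79 left).
November has 30 days (49 left).
December has 31 days (18 left).
18 days into January → January 18, 2016.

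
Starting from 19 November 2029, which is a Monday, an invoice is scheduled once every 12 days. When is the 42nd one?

The 42nd occurrence is 41 intervals after the first: 41 × 12 = 492 days after 19 November 2029.
November has 30 days — 11 days to the end of November leaves 481.
From end of November to end of 2029 is 31 days (450 left).
2030 has 365 days (85 left).
January has 31 days (54 left).
February has 28 days (26 left).
26 days into March → 26 March 2031.

26 March 2031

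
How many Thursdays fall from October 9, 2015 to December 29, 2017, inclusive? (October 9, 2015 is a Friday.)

116

October 9, 2015 is a Friday; the first Thursday on or after it is October 15, 2015 (6 days later).
From October 15, 2015 to December 29, 2017: 77 + 366 + 363 = 806 days (rest of 2015, 2016, to December 29, 2017 in 2017).
806 ÷ 7 = 115 full weeks with remainder 1, so 115 more Thursdays after the first → 116.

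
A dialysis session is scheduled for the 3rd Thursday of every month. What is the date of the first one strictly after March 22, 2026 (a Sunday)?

April 16, 2026

March 2026 starts on a Sunday; its first Thursday is the 5th, so the 3rd Thursday is the 19th — March 19, 2026.
That is not after March 22, 2026, so look at April 2026.
April 2026 starts on a Wednesday; its first Thursday is the 2nd, so the 3rd Thursday is the 16th — April 16, 2026.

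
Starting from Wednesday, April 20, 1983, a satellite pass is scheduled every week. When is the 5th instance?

The 5th occurrence is 4 intervals after the first: 4 × 7 = 28 days after April 20, 1983.
April has 30 days — 10 days to the end of April leaves 18.
18 days into May → May 18, 1983.

May 18, 1983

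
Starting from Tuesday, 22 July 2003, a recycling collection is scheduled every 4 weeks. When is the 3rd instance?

16 September 2003

The 3rd occurrence is 2 intervals after the first: 2 × 28 = 56 days after 22 July 2003.
July has 31 days — 9 days to the end of July leaves 47.
August has 31 days (16 left).
16 days into September → 16 September 2003.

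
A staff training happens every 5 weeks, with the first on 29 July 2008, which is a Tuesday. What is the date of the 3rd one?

7 October 2008

The 3rd occurrence is 2 intervals after the first: 2 × 35 = 70 days after 29 July 2008.
July has 31 days — 2 days to the end of July leaves 68.
August has 31 days (37 left).
September has 30 days (7 left).
7 days into October → 7 October 2008.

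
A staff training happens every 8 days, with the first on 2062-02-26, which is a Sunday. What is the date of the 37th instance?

The 37th occurrence is 36 intervals after the first: 36 × 8 = 288 days after 2062-02-26.
February has 28 days — 2 days to the end of February leaves 286.
March has 31 days (255 left).
April has 30 days (225 left).
May has 31 days (194 left).
June has 30 days (164 left).
July has 31 days (133 left).
August has 31 days (102 left).
September has 30 days (72 left).
October has 31 days (41 left).
November has 30 days (11 left).
11 days into December → 2062-12-11.

2062-12-11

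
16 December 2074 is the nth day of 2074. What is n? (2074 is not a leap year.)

350

Days in months before December: 31 + 28 + 31 + 30 + 31 + 30 + 31 + 31 + 30 + 31 + 30 = 334.
Plus 16 days into December → day 350.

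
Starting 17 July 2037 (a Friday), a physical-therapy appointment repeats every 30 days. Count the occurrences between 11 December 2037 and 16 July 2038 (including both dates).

Occurrences land 30·i days after 17 July 2037 for i = 0, 1, 2, …
11 December 2037 is 147 days after the start; 147 ÷ 30 = 4 remainder 27; since the remainder is 27, round up to i = 5. First occurrence in the window: #6 on 14 December 2037 (5×30 = 150 days in).
16 July 2038 is 364 days after the start; 364 ÷ 30 = 12 remainder 4. Last occurrence in the window: #13 on 12 July 2038.
Occurrences #6 through #13: 8 in total.

8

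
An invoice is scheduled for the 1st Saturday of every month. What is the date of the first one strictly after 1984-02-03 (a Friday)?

1984-02-04

February 1984 starts on a Wednesday, so its 1st Saturday is 1984-02-04 (3 days in).
1984-02-04 is after 1984-02-03, so that is the next one.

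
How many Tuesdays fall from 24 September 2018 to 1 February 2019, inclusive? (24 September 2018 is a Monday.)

19

24 September 2018 is a Monday; the first Tuesday on or after it is 25 September 2018 (1 day later).
From 25 September 2018 to 1 February 2019: 5 + 31 + 30 + 31 + 31 + 1 = 129 days (rest of September, October, November, December, January, February).
129 ÷ 7 = 18 full weeks with remainder 3, so 18 more Tuesdays after the first → 19.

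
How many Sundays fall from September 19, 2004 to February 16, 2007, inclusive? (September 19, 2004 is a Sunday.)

September 19, 2004 is a Sunday; the first Sunday on or after it is September 19, 2004.
From September 19, 2004 to February 16, 2007: 103 + 365 + 365 + 47 = 880 days (rest of 2004, 2005, 2006, to February 16, 2007 in 2007).
880 ÷ 7 = 125 full weeks with remainder 5, so 125 more Sundays after the first → 126.

126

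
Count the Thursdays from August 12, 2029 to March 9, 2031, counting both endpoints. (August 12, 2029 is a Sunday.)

82

August 12, 2029 is a Sunday; the first Thursday on or after it is August 16, 2029 (4 days later).
From August 16, 2029 to March 9, 2031: 137 + 365 + 68 = 570 days (rest of 2029, 2030, to March 9, 2031 in 2031).
570 ÷ 7 = 81 full weeks with remainder 3, so 81 more Thursdays after the first → 82.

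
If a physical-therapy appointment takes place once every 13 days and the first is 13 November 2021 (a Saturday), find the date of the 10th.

10 March 2022

The 10th occurrence is 9 intervals after the first: 9 × 13 = 117 days after 13 November 2021.
November has 30 days — 17 days to the end of November leaves 100.
December has 31 days (69 left).
January has 31 days (38 left).
February has 28 days (10 left).
10 days into March → 10 March 2022.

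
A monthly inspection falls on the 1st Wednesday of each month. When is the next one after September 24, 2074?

September 2074 starts on a Saturday, so its 1st Wednesday is September 5, 2074 (4 days in).
That is not after September 24, 2074, so look at October 2074.
October 2074 starts on a Monday, so its 1st Wednesday is October 3, 2074 (2 days in).

October 3, 2074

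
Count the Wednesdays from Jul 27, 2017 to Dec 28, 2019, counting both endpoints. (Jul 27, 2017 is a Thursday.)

126

Jul 27, 2017 is a Thursday; the first Wednesday on or after it is Aug 2, 2017 (6 days later).
From Aug 2, 2017 to Dec 28, 2019: 151 + 365 + 362 = 878 days (rest of 2017, 2018, to Dec 28, 2019 in 2019).
878 ÷ 7 = 125 full weeks with remainder 3, so 125 more Wednesdays after the first → 126.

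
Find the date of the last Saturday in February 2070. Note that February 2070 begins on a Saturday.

February 2070 begins on a Saturday, so the first Saturday is February 1.
February 2070 has 28 days. Adding weeks: 1, 8, 15, 22 — the last one ≤ 28 is the 22nd.

February 22, 2070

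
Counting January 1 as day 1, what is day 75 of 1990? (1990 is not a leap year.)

March 16, 1990

January has 31 days (75 − 31 = 44 remain).
February has 28 days (44 − 28 = 16 remain).
16 into March → March 16.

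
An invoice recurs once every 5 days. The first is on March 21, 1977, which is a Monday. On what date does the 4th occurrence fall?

April 5, 1977

The 4th occurrence is 3 intervals after the first: 3 × 5 = 15 days after March 21, 1977.
March has 31 days — 10 days to the end of March leaves 5.
5 days into April → April 5, 1977.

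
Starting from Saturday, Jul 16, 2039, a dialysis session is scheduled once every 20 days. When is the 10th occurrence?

The 10th occurrence is 9 intervals after the first: 9 × 20 = 180 days after Jul 16, 2039.
Jul has 31 days — 15 days to the end of Jul leaves 165.
Aug has 31 days (134 left).
Sep has 30 days (104 left).
Oct has 31 days (73 left).
Nov has 30 days (43 left).
Dec has 31 days (12 left).
12 days into Jan → Jan 12, 2040.

Jan 12, 2040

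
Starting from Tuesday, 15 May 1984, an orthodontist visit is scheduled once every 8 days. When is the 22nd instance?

The 22nd occurrence is 21 intervals after the first: 21 × 8 = 168 days after 15 May 1984.
May has 31 days — 16 days to the end of May leaves 152.
June has 30 days (122 left).
July has 31 days (91 left).
August has 31 days (60 left).
September has 30 days (30 left).
30 days into October → 30 October 1984.

30 October 1984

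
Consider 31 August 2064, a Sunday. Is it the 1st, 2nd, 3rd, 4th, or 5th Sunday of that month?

5th

Day 31 falls in week ⌈31/7⌉ of the month.
Days 1–7 hold the 1st Sunday, 8–14 the 2nd, 15–21 the 3rd, 22–28 the 4th, 29–31 the 5th.
31 is in the range for the 5th.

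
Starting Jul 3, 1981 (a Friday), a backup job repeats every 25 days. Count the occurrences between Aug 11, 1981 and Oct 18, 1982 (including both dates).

Occurrences land 25·i days after Jul 3, 1981 for i = 0, 1, 2, …
Aug 11, 1981 is 39 days after the start; 39 ÷ 25 = 1 remainder 14; since the remainder is 14, round up to i = 2. First occurrence in the window: #3 on Aug 22, 1981 (2×25 = 50 days in).
Oct 18, 1982 is 472 days after the start; 472 ÷ 25 = 18 remainder 22. Last occurrence in the window: #19 on Sep 26, 1982.
Occurrences #3 through #19: 17 in total.

17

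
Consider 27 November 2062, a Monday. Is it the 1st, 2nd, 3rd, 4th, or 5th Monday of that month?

4th

Day 27 falls in week ⌈27/7⌉ of the month.
Days 1–7 hold the 1st Monday, 8–14 the 2nd, 15–21 the 3rd, 22–28 the 4th, 29–31 the 5th.
27 is in the range for the 4th.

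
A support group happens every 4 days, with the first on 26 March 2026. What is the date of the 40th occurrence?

The 40th occurrence is 39 intervals after the first: 39 × 4 = 156 days after 26 March 2026.
March has 31 days — 5 days to the end of March leaves 151.
April has 30 days (121 left).
May has 31 days (90 left).
June has 30 days (60 left).
July has 31 days (29 left).
29 days into August → 29 August 2026.

29 August 2026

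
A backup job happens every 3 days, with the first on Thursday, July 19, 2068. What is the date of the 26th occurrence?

The 26th occurrence is 25 intervals after the first: 25 × 3 = 75 days after July 19, 2068.
July has 31 days — 12 days to the end of July leaves 63.
August has 31 days (32 left).
September has 30 days (2 left).
2 days into October → October 2, 2068.

October 2, 2068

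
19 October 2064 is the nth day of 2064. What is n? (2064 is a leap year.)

293

Days in months before October: 31 + 29 + 31 + 30 + 31 + 30 + 31 + 31 + 30 = 274.
Plus 19 days into October → day 293.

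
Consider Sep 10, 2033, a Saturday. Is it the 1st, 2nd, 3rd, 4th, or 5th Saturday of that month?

2nd

Day 10 falls in week ⌈10/7⌉ of the month.
Days 1–7 hold the 1st Saturday, 8–14 the 2nd, 15–21 the 3rd, 22–28 the 4th, 29–31 the 5th.
10 is in the range for the 2nd.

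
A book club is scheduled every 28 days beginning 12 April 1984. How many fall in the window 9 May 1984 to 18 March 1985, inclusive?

12

Occurrences land 28·i days after 12 April 1984 for i = 0, 1, 2, …
9 May 1984 is 27 days after the start; 27 ÷ 28 = 0 remainder 27; since the remainder is 27, round up to i = 1. First occurrence in the window: #2 on 10 May 1984 (1×28 = 28 days in).
18 March 1985 is 340 days after the start; 340 ÷ 28 = 12 remainder 4. Last occurrence in the window: #13 on 14 March 1985.
Occurrences #2 through #13: 12 in total.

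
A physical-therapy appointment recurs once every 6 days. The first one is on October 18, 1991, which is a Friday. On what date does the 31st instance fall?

April 15, 1992

The 31st occurrence is 30 intervals after the first: 30 × 6 = 180 days after October 18, 1991.
October has 31 days — 13 days to the end of October leaves 167.
November has 30 days (137 left).
December has 31 days (106 left).
January has 31 days (75 left).
February has 29 days (46 left).
March has 31 days (15 left).
15 days into April → April 15, 1992.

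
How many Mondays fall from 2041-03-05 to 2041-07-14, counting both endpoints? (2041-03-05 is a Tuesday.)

2041-03-05 is a Tuesday; the first Monday on or after it is 2041-03-11 (6 days later).
From 2041-03-11 to 2041-07-14: 20 + 30 + 31 + 30 + 14 = 125 days (rest of March, April, May, June, July).
125 ÷ 7 = 17 full weeks with remainder 6, so 17 more Mondays after the first → 18.

18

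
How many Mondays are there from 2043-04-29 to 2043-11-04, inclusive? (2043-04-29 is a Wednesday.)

2043-04-29 is a Wednesday; the first Monday on or after it is 2043-05-04 (5 days later).
From 2043-05-04 to 2043-11-04: 27 + 30 + 31 + 31 + 30 + 31 + 4 = 184 days (rest of May, June, July, August, September, October, November).
184 ÷ 7 = 26 full weeks with remainder 2, so 26 more Mondays after the first → 27.

27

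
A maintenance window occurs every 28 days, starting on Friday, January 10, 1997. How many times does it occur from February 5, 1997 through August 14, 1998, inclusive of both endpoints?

Occurrences land 28·i days after January 10, 1997 for i = 0, 1, 2, …
February 5, 1997 is 26 days after the start; 26 ÷ 28 = 0 remainder 26; since the remainder is 26, round up to i = 1. First occurrence in the window: #2 on February 7, 1997 (1×28 = 28 days in).
August 14, 1998 is 581 days after the start; 581 ÷ 28 = 20 remainder 21. Last occurrence in the window: #21 on July 24, 1998.
Occurrences #2 through #21: 20 in total.

20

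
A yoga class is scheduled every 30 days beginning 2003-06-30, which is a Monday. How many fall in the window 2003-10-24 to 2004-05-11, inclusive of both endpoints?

7

Occurrences land 30·i days after 2003-06-30 for i = 0, 1, 2, …
2003-10-24 is 116 days after the start; 116 ÷ 30 = 3 remainder 26; since the remainder is 26, round up to i = 4. First occurrence in the window: #5 on 2003-10-28 (4×30 = 120 days in).
2004-05-11 is 316 days after the start; 316 ÷ 30 = 10 remainder 16. Last occurrence in the window: #11 on 2004-04-25.
Occurrences #5 through #11: 7 in total.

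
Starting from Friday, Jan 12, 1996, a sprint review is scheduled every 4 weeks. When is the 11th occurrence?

The 11th occurrence is 10 intervals after the first: 10 × 28 = 280 days after Jan 12, 1996.
Jan has 31 days — 19 days to the end of Jan leaves 261.
Feb has 29 days (232 left).
Mar has 31 days (201 left).
Apr has 30 days (171 left).
May has 31 days (140 left).
Jun has 30 days (110 left).
Jul has 31 days (79 left).
Aug has 31 days (48 left).
Sep has 30 days (18 left).
18 days into Oct → Oct 18, 1996.

Oct 18, 1996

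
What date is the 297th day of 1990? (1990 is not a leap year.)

24 October 1990

January has 31 days (297 − 31 = 266 remain).
February has 28 days (266 − 28 = 238 remain).
March has 31 days (238 − 31 = 207 remain).
April has 30 days (207 − 30 = 177 remain).
May has 31 days (177 − 31 = 146 remain).
June has 30 days (146 − 30 = 116 remain).
July has 31 days (116 − 31 = 85 remain).
August has 31 days (85 − 31 = 54 remain).
September has 30 days (54 − 30 = 24 remain).
24 into October → October 24.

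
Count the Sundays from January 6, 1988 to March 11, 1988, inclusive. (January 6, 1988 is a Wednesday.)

January 6, 1988 is a Wednesday; the first Sunday on or after it is January 10, 1988 (4 days later).
From January 10, 1988 to March 11, 1988: 21 + 29 + 11 = 61 days (rest of January, February, March).
61 ÷ 7 = 8 full weeks with remainder 5, so 8 more Sundays after the first → 9.

9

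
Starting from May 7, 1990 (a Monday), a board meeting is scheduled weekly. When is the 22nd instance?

The 22nd occurrence is 21 intervals after the first: 21 × 7 = 147 days after May 7, 1990.
May has 31 days — 24 days to the end of May leaves 123.
Jun has 30 days (93 left).
Jul has 31 days (62 left).
Aug has 31 days (31 left).
Sep has 30 days (1 left).
1 day into Oct → Oct 1, 1990.

Oct 1, 1990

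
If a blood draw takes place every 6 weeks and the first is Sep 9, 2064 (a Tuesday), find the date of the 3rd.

Dec 2, 2064

The 3rd occurrence is 2 intervals after the first: 2 × 42 = 84 days after Sep 9, 2064.
Sep has 30 days — 21 days to the end of Sep leaves 63.
Oct has 31 days (32 left).
Nov has 30 days (2 left).
2 days into Dec → Dec 2, 2064.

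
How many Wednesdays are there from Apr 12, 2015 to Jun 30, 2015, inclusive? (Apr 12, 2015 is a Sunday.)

Apr 12, 2015 is a Sunday; the first Wednesday on or after it is Apr 15, 2015 (3 days later).
From Apr 15, 2015 to Jun 30, 2015: 15 + 31 + 30 = 76 days (rest of Apr, May, Jun).
76 ÷ 7 = 10 full weeks with remainder 6, so 10 more Wednesdays after the first → 11.

11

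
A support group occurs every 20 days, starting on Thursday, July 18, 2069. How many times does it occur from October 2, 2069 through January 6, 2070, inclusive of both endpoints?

Occurrences land 20·i days after July 18, 2069 for i = 0, 1, 2, …
October 2, 2069 is 76 days after the start; 76 ÷ 20 = 3 remainder 16; since the remainder is 16, round up to i = 4. First occurrence in the window: #5 on October 6, 2069 (4×20 = 80 days in).
January 6, 2070 is 172 days after the start; 172 ÷ 20 = 8 remainder 12. Last occurrence in the window: #9 on December 25, 2069.
Occurrences #5 through #9: 5 in total.

5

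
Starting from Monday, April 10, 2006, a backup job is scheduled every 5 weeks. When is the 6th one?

October 2, 2006

The 6th occurrence is 5 intervals after the first: 5 × 35 = 175 days after April 10, 2006.
April has 30 days — 20 days to the end of April leaves 155.
May has 31 days (124 left).
June has 30 days (94 left).
July has 31 days (63 left).
August has 31 days (32 left).
September has 30 days (2 left).
2 days into October → October 2, 2006.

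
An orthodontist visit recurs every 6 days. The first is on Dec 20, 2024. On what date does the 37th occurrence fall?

The 37th occurrence is 36 intervals after the first: 36 × 6 = 216 days after Dec 20, 2024.
Dec has 31 days — 11 days to the end of Dec leaves 205.
Jan has 31 days (174 left).
Feb has 28 days (146 left).
Mar has 31 days (115 left).
Apr has 30 days (85 left).
May has 31 days (54 left).
Jun has 30 days (24 left).
24 days into Jul → Jul 24, 2025.

Jul 24, 2025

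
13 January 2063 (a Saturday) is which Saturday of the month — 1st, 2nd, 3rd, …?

Day 13 falls in week ⌈13/7⌉ of the month.
Days 1–7 hold the 1st Saturday, 8–14 the 2nd, 15–21 the 3rd, 22–28 the 4th, 29–31 the 5th.
13 is in the range for the 2nd.

2nd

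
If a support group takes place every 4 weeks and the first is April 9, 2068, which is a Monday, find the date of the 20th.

The 20th occurrence is 19 intervals after the first: 19 × 28 = 532 days after April 9, 2068.
April has 30 days — 21 days to the end of April leaves 511.
From end of April to end of 2068 is 245 days (266 left).
January has 31 days (235 left).
February has 28 days (207 left).
March has 31 days (176 left).
April has 30 days (146 left).
May has 31 days (115 left).
June has 30 days (85 left).
July has 31 days (54 left).
August has 31 days (23 left).
23 days into September → September 23, 2069.

September 23, 2069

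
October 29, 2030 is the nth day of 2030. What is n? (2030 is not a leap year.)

302

Days in months before October: 31 + 28 + 31 + 30 + 31 + 30 + 31 + 31 + 30 = 273.
Plus 29 days into October → day 302.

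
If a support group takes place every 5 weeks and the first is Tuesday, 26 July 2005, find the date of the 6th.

The 6th occurrence is 5 intervals after the first: 5 × 35 = 175 days after 26 July 2005.
July has 31 days — 5 days to the end of July leaves 170.
August has 31 days (139 left).
September has 30 days (109 left).
October has 31 days (78 left).
November has 30 days (48 left).
December has 31 days (17 left).
17 days into January → 17 January 2006.

17 January 2006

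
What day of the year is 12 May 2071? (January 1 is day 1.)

132

Days in months before May: 31 + 28 + 31 + 30 = 120.
Plus 12 days into May → day 132.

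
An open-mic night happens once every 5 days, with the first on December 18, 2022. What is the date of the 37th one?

The 37th occurrence is 36 intervals after the first: 36 × 5 = 180 days after December 18, 2022.
December has 31 days — 13 days to the end of December leaves 167.
January has 31 days (136 left).
February has 28 days (108 left).
March has 31 days (77 left).
April has 30 days (47 left).
May has 31 days (16 left).
16 days into June → June 16, 2023.

June 16, 2023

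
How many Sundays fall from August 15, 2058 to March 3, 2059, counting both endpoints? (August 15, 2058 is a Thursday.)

29

August 15, 2058 is a Thursday; the first Sunday on or after it is August 18, 2058 (3 days later).
From August 18, 2058 to March 3, 2059: 13 + 30 + 31 + 30 + 31 + 31 + 28 + 3 = 197 days (rest of August, September, October, November, December, January, February, March).
197 ÷ 7 = 28 full weeks with remainder 1, so 28 more Sundays after the first → 29.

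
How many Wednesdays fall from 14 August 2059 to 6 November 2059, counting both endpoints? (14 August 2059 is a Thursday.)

14 August 2059 is a Thursday; the first Wednesday on or after it is 20 August 2059 (6 days later).
From 20 August 2059 to 6 November 2059: 11 + 30 + 31 + 6 = 78 days (rest of August, September, October, November).
78 ÷ 7 = 11 full weeks with remainder 1, so 11 more Wednesdays after the first → 12.

12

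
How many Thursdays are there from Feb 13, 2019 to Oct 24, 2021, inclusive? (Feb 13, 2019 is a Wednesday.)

141

Feb 13, 2019 is a Wednesday; the first Thursday on or after it is Feb 14, 2019 (1 day later).
From Feb 14, 2019 to Oct 24, 2021: 320 + 366 + 297 = 983 days (rest of 2019, 2020, to Oct 24, 2021 in 2021).
983 ÷ 7 = 140 full weeks with remainder 3, so 140 more Thursdays after the first → 141.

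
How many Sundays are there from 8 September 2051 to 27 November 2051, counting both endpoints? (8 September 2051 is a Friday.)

8 September 2051 is a Friday; the first Sunday on or after it is 10 September 2051 (2 days later).
From 10 September 2051 to 27 November 2051: 20 + 31 + 27 = 78 days (rest of September, October, November).
78 ÷ 7 = 11 full weeks with remainder 1, so 11 more Sundays after the first → 12.

12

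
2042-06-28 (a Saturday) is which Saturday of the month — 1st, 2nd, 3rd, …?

Day 28 falls in week ⌈28/7⌉ of the month.
Days 1–7 hold the 1st Saturday, 8–14 the 2nd, 15–21 the 3rd, 22–28 the 4th, 29–31 the 5th.
28 is in the range for the 4th.

4th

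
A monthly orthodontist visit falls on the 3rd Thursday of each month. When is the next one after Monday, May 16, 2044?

May 19, 2044

May 2044 starts on a Sunday; its first Thursday is the 5th, so the 3rd Thursday is the 19th — May 19, 2044.
May 19, 2044 is after May 16, 2044, so that is the next one.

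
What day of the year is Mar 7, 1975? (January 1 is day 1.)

Days in months before Mar: 31 + 28 = 59.
Plus 7 days into Mar → day 66.

66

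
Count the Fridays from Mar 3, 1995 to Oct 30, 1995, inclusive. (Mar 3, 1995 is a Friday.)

35

Mar 3, 1995 is a Friday; the first Friday on or after it is Mar 3, 1995.
From Mar 3, 1995 to Oct 30, 1995: 28 + 30 + 31 + 30 + 31 + 31 + 30 + 30 = 241 days (rest of Mar, Apr, May, Jun, Jul, Aug, Sep, Oct).
241 ÷ 7 = 34 full weeks with remainder 3, so 34 more Fridays after the first → 35.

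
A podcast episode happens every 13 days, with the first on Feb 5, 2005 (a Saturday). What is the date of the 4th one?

Mar 16, 2005

The 4th occurrence is 3 intervals after the first: 3 × 13 = 39 days after Feb 5, 2005.
Feb has 28 days — 23 days to the end of Feb leaves 16.
16 days into Mar → Mar 16, 2005.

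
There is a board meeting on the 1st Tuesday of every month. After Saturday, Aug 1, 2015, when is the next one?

Aug 4, 2015

Aug 2015 starts on a Saturday, so its 1st Tuesday is Aug 4, 2015 (3 days in).
Aug 4, 2015 is after Aug 1, 2015, so that is the next one.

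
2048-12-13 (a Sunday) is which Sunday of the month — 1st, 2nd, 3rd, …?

Day 13 falls in week ⌈13/7⌉ of the month.
Days 1–7 hold the 1st Sunday, 8–14 the 2nd, 15–21 the 3rd, 22–28 the 4th, 29–31 the 5th.
13 is in the range for the 2nd.

2nd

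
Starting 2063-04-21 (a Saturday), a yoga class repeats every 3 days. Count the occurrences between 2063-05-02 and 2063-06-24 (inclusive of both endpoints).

Occurrences land 3·i days after 2063-04-21 for i = 0, 1, 2, …
2063-05-02 is 11 days after the start; 11 ÷ 3 = 3 remainder 2; since the remainder is 2, round up to i = 4. First occurrence in the window: #5 on 2063-05-03 (4×3 = 12 days in).
2063-06-24 is 64 days after the start; 64 ÷ 3 = 21 remainder 1. Last occurrence in the window: #22 on 2063-06-23.
Occurrences #5 through #22: 18 in total.

18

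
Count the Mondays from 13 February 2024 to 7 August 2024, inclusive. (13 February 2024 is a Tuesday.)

13 February 2024 is a Tuesday; the first Monday on or after it is 19 February 2024 (6 days later).
From 19 February 2024 to 7 August 2024: 10 + 31 + 30 + 31 + 30 + 31 + 7 = 170 days (rest of February, March, April, May, June, July, August).
170 ÷ 7 = 24 full weeks with remainder 2, so 24 more Mondays after the first → 25.

25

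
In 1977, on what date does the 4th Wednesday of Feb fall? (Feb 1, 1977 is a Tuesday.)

Feb 23, 1977

Feb 1977 begins on a Tuesday, so the first Wednesday is Feb 2 (1 day later).
The 4th Wednesday is 3 weeks later: 2 + 21 = 23.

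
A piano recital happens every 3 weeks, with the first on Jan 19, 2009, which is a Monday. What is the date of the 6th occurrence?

May 4, 2009

The 6th occurrence is 5 intervals after the first: 5 × 21 = 105 days after Jan 19, 2009.
Jan has 31 days — 12 days to the end of Jan leaves 93.
Feb has 28 days (65 left).
Mar has 31 days (34 left).
Apr has 30 days (4 left).
4 days into May → May 4, 2009.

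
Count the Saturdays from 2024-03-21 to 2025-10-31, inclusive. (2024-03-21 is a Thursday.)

84

2024-03-21 is a Thursday; the first Saturday on or after it is 2024-03-23 (2 days later).
From 2024-03-23 to 2025-10-31: 283 + 304 = 587 days (rest of 2024, to 2025-10-31 in 2025).
587 ÷ 7 = 83 full weeks with remainder 6, so 83 more Saturdays after the first → 84.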